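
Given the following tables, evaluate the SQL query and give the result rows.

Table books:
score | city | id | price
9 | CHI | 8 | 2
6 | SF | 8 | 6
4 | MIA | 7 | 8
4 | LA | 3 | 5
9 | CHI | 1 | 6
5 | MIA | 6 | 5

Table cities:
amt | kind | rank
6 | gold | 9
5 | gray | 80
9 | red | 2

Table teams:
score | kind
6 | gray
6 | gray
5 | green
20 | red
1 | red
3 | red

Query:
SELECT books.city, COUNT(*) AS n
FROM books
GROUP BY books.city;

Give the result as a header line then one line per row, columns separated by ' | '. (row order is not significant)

After GROUP BY (4 rows):
books.city | n
CHI | 2
SF | 1
MIA | 2
LA | 1

== RESULT ==
books.city | n
CHI | 2
SF | 1
MIA | 2
LA | 1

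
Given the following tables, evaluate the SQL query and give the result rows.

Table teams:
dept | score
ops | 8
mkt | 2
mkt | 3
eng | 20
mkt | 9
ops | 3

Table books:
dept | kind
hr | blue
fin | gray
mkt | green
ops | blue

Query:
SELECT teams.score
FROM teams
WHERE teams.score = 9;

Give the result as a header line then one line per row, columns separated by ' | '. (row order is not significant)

After WHERE (1 rows):
teams.dept | teams.score
mkt | 9
After SELECT (1 rows):
teams.score
9

== RESULT ==
teams.score
9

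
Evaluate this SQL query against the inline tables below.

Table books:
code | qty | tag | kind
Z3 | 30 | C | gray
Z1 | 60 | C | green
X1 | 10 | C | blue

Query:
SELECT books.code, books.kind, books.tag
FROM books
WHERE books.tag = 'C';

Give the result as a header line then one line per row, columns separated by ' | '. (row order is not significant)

== RESULT ==
books.code | books.kind | books.tag
Z3 | gray | C
Z1 | green | C
X1 | blue | C

Derivation:
After WHERE (3 rows):
books.code | books.qty | books.tag | books.kind
Z3 | 30 | C | gray
Z1 | 60 | C | green
X1 | 10 | C | blue
After SELECT (3 rows):
books.code | books.kind | books.tag
Z3 | gray | C
Z1 | green | C
X1 | blue | C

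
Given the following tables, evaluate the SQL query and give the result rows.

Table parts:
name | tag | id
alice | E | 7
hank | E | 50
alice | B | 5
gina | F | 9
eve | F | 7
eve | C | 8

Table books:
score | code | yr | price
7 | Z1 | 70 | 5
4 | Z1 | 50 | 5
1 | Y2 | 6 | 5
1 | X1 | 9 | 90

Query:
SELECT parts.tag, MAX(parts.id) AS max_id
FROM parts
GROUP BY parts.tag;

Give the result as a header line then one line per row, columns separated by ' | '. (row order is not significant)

After GROUP BY (4 rows):
parts.tag | max_id
E | 50
B | 5
F | 9
C | 8

== RESULT ==
parts.tag | max_id
E | 50
B | 5
F | 9
C | 8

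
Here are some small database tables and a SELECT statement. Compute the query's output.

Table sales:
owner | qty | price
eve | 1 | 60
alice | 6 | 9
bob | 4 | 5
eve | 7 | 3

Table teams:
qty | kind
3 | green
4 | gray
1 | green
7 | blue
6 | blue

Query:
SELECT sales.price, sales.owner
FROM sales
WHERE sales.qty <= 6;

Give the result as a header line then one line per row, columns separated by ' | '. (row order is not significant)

After WHERE (3 rows):
sales.owner | sales.qty | sales.price
eve | 1 | 60
alice | 6 | 9
bob | 4 | 5
After SELECT (3 rows):
sales.price | sales.owner
60 | eve
9 | alice
5 | bob

== RESULT ==
sales.price | sales.owner
60 | eve
9 | alice
5 | bob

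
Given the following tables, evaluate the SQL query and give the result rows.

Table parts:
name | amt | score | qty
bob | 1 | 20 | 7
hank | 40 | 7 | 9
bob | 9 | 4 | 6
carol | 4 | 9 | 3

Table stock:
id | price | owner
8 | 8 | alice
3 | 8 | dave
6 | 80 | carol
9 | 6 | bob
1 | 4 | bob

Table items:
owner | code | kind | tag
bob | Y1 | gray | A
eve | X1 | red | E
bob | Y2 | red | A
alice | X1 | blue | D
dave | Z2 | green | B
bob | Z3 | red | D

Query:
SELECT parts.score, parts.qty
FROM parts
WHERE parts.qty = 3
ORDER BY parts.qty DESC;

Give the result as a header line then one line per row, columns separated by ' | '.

== RESULT ==
parts.score | parts.qty
9 | 3

Derivation:
After WHERE (1 rows):
parts.name | parts.amt | parts.score | parts.qty
carol | 4 | 9 | 3
After SELECT (1 rows):
parts.score | parts.qty
9 | 3
After ORDER BY (1 rows):
parts.score | parts.qty
9 | 3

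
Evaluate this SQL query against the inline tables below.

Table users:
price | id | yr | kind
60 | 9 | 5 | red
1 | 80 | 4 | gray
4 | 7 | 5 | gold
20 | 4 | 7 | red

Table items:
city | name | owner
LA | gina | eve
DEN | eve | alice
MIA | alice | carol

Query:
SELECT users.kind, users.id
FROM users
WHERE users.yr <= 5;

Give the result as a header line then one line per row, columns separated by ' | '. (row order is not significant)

After WHERE (3 rows):
users.price | users.id | users.yr | users.kind
60 | 9 | 5 | red
1 | 80 | 4 | gray
4 | 7 | 5 | gold
After SELECT (3 rows):
users.kind | users.id
red | 9
gray | 80
gold | 7

== RESULT ==
users.kind | users.id
red | 9
gray | 80
gold | 7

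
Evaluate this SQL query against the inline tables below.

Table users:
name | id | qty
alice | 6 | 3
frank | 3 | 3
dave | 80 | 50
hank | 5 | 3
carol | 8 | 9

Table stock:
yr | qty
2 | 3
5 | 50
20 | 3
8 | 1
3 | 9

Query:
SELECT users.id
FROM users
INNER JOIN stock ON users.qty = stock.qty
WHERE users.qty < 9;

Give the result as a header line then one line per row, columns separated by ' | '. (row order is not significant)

== RESULT ==
users.id
6
6
3
3
5
5

Derivation:
After JOIN stock (8 rows):
users.name | users.id | users.qty | stock.yr | stock.qty
alice | 6 | 3 | 2 | 3
alice | 6 | 3 | 20 | 3
frank | 3 | 3 | 2 | 3
frank | 3 | 3 | 20 | 3
dave | 80 | 50 | 5 | 50
hank | 5 | 3 | 2 | 3
hank | 5 | 3 | 20 | 3
carol | 8 | 9 | 3 | 9
After WHERE (6 rows):
users.name | users.id | users.qty | stock.yr | stock.qty
alice | 6 | 3 | 2 | 3
alice | 6 | 3 | 20 | 3
frank | 3 | 3 | 2 | 3
frank | 3 | 3 | 20 | 3
hank | 5 | 3 | 2 | 3
hank | 5 | 3 | 20 | 3
After SELECT (6 rows):
users.id
6
6
3
3
5
5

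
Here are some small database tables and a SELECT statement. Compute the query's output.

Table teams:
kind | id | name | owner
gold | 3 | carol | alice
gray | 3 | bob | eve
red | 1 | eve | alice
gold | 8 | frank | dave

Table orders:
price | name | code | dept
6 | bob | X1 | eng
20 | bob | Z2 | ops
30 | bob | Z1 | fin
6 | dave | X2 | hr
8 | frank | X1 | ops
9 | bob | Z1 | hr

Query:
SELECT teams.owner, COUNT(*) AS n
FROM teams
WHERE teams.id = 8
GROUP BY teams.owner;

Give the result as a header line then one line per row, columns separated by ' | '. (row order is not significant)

== RESULT ==
teams.owner | n
dave | 1

Derivation:
After WHERE (1 rows):
teams.kind | teams.id | teams.name | teams.owner
gold | 8 | frank | dave
After GROUP BY (1 rows):
teams.owner | n
dave | 1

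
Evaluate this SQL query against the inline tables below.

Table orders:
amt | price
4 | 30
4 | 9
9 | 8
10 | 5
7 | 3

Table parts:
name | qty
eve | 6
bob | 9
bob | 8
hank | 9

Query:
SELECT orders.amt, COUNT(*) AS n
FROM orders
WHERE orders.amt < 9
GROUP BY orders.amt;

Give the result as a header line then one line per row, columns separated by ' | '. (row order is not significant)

After WHERE (3 rows):
orders.amt | orders.price
4 | 30
4 | 9
7 | 3
After GROUP BY (2 rows):
orders.amt | n
4 | 2
7 | 1

== RESULT ==
orders.amt | n
4 | 2
7 | 1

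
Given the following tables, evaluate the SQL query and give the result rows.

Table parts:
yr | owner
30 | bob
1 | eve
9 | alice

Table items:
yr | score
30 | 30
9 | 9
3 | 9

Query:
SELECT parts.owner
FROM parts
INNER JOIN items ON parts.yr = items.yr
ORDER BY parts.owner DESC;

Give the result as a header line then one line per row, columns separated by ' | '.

After JOIN items (2 rows):
parts.yr | parts.owner | items.yr | items.score
30 | bob | 30 | 30
9 | alice | 9 | 9
After SELECT (2 rows):
parts.owner
bob
alice
After ORDER BY (2 rows):
parts.owner
bob
alice

== RESULT ==
parts.owner
bob
alice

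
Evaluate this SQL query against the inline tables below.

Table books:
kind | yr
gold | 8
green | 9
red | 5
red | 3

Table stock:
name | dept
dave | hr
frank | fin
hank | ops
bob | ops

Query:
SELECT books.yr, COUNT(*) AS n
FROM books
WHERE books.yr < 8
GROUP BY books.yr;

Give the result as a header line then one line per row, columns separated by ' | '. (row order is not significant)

After WHERE (2 rows):
books.kind | books.yr
red | 5
red | 3
After GROUP BY (2 rows):
books.yr | n
5 | 1
3 | 1

== RESULT ==
books.yr | n
5 | 1
3 | 1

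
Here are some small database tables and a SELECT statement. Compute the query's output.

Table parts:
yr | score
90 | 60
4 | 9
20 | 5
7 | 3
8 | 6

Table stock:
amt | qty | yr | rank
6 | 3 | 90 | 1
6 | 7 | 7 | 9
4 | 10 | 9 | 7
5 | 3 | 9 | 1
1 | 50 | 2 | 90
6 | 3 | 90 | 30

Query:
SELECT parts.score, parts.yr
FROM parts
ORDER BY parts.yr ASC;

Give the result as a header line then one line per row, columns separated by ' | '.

After SELECT (5 rows):
parts.score | parts.yr
60 | 90
9 | 4
5 | 20
3 | 7
6 | 8
After ORDER BY (5 rows):
parts.score | parts.yr
9 | 4
3 | 7
6 | 8
5 | 20
60 | 90

== RESULT ==
parts.score | parts.yr
9 | 4
3 | 7
6 | 8
5 | 20
60 | 90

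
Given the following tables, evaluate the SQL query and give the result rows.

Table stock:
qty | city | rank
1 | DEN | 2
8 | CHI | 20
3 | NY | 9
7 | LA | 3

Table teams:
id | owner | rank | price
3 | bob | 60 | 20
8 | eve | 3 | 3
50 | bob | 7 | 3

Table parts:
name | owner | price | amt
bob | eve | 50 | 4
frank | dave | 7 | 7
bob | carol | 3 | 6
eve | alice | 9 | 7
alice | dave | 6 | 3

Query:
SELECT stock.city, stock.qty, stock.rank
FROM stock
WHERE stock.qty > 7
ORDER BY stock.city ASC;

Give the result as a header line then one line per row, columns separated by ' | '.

After WHERE (1 rows):
stock.qty | stock.city | stock.rank
8 | CHI | 20
After SELECT (1 rows):
stock.city | stock.qty | stock.rank
CHI | 8 | 20
After ORDER BY (1 rows):
stock.city | stock.qty | stock.rank
CHI | 8 | 20

== RESULT ==
stock.city | stock.qty | stock.rank
CHI | 8 | 20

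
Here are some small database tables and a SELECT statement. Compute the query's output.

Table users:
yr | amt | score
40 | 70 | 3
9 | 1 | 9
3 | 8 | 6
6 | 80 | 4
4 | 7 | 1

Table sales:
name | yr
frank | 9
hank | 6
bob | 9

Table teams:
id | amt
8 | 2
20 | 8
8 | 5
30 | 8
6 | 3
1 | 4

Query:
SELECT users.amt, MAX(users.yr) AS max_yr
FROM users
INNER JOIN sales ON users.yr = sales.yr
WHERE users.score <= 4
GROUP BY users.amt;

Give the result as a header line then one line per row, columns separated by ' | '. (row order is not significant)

== RESULT ==
users.amt | max_yr
80 | 6

Derivation:
After JOIN sales (3 rows):
users.yr | users.amt | users.score | sales.name | sales.yr
9 | 1 | 9 | frank | 9
9 | 1 | 9 | bob | 9
6 | 80 | 4 | hank | 6
After WHERE (1 rows):
users.yr | users.amt | users.score | sales.name | sales.yr
6 | 80 | 4 | hank | 6
After GROUP BY (1 rows):
users.amt | max_yr
80 | 6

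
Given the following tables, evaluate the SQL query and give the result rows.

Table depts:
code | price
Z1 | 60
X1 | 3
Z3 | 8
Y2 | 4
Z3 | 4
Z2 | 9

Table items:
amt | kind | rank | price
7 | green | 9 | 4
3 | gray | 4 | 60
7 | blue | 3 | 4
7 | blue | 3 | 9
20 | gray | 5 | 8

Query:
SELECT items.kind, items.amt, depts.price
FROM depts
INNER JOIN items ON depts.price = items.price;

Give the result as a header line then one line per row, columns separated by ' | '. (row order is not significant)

== RESULT ==
items.kind | items.amt | depts.price
gray | 3 | 60
gray | 20 | 8
green | 7 | 4
blue | 7 | 4
green | 7 | 4
blue | 7 | 4
blue | 7 | 9

Derivation:
After JOIN items (7 rows):
depts.code | depts.price | items.amt | items.kind | items.rank | items.price
Z1 | 60 | 3 | gray | 4 | 60
Z3 | 8 | 20 | gray | 5 | 8
Y2 | 4 | 7 | green | 9 | 4
Y2 | 4 | 7 | blue | 3 | 4
Z3 | 4 | 7 | green | 9 | 4
Z3 | 4 | 7 | blue | 3 | 4
Z2 | 9 | 7 | blue | 3 | 9
After SELECT (7 rows):
items.kind | items.amt | depts.price
gray | 3 | 60
gray | 20 | 8
green | 7 | 4
blue | 7 | 4
green | 7 | 4
blue | 7 | 4
blue | 7 | 9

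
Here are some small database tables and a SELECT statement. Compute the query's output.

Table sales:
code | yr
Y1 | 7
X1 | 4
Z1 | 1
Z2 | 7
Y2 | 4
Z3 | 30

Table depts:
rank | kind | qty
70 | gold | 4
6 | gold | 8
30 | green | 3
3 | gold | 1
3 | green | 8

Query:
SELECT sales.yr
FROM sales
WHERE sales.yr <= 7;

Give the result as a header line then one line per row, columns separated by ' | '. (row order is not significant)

After WHERE (5 rows):
sales.code | sales.yr
Y1 | 7
X1 | 4
Z1 | 1
Z2 | 7
Y2 | 4
After SELECT (5 rows):
sales.yr
7
4
1
7
4

== RESULT ==
sales.yr
7
4
1
7
4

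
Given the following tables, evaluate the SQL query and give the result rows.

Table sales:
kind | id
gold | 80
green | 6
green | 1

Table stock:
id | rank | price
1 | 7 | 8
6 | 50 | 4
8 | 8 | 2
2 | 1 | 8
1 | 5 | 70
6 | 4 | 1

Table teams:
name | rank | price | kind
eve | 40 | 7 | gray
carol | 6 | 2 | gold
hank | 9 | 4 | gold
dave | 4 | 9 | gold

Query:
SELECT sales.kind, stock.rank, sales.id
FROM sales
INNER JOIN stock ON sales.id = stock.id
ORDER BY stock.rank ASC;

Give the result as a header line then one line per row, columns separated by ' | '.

After JOIN stock (4 rows):
sales.kind | sales.id | stock.id | stock.rank | stock.price
green | 6 | 6 | 50 | 4
green | 6 | 6 | 4 | 1
green | 1 | 1 | 7 | 8
green | 1 | 1 | 5 | 70
After SELECT (4 rows):
sales.kind | stock.rank | sales.id
green | 50 | 6
green | 4 | 6
green | 7 | 1
green | 5 | 1
After ORDER BY (4 rows):
sales.kind | stock.rank | sales.id
green | 4 | 6
green | 5 | 1
green | 7 | 1
green | 50 | 6

== RESULT ==
sales.kind | stock.rank | sales.id
green | 4 | 6
green | 5 | 1
green | 7 | 1
green | 50 | 6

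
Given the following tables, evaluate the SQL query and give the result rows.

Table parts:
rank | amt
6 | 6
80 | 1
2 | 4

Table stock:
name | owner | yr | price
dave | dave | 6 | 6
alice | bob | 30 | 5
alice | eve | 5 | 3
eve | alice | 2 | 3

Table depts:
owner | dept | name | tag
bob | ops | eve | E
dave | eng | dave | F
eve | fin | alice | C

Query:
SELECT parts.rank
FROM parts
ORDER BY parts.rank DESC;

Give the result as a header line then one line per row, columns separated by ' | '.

== RESULT ==
parts.rank
80
6
2

Derivation:
After SELECT (3 rows):
parts.rank
6
80
2
After ORDER BY (3 rows):
parts.rank
80
6
2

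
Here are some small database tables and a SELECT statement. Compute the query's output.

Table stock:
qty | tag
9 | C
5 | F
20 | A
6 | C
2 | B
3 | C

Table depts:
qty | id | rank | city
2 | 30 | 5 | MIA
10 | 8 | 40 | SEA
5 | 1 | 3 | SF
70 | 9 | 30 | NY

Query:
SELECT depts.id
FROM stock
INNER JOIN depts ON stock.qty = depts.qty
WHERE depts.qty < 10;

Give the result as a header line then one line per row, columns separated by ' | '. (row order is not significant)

After JOIN depts (2 rows):
stock.qty | stock.tag | depts.qty | depts.id | depts.rank | depts.city
5 | F | 5 | 1 | 3 | SF
2 | B | 2 | 30 | 5 | MIA
After WHERE (2 rows):
stock.qty | stock.tag | depts.qty | depts.id | depts.rank | depts.city
5 | F | 5 | 1 | 3 | SF
2 | B | 2 | 30 | 5 | MIA
After SELECT (2 rows):
depts.id
1
30

== RESULT ==
depts.id
1
30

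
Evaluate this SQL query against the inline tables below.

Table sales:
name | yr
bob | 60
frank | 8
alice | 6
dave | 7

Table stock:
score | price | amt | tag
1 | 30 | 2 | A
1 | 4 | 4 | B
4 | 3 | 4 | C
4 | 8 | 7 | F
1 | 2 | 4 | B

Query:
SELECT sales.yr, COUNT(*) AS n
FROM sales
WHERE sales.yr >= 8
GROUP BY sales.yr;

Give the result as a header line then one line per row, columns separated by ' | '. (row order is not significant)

After WHERE (2 rows):
sales.name | sales.yr
bob | 60
frank | 8
After GROUP BY (2 rows):
sales.yr | n
60 | 1
8 | 1

== RESULT ==
sales.yr | n
60 | 1
8 | 1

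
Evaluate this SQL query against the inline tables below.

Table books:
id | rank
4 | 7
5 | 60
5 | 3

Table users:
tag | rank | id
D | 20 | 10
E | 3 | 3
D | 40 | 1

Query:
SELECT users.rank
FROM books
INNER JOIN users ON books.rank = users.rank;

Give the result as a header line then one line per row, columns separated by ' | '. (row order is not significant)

== RESULT ==
users.rank
3

Derivation:
After JOIN users (1 rows):
books.id | books.rank | users.tag | users.rank | users.id
5 | 3 | E | 3 | 3
After SELECT (1 rows):
users.rank
3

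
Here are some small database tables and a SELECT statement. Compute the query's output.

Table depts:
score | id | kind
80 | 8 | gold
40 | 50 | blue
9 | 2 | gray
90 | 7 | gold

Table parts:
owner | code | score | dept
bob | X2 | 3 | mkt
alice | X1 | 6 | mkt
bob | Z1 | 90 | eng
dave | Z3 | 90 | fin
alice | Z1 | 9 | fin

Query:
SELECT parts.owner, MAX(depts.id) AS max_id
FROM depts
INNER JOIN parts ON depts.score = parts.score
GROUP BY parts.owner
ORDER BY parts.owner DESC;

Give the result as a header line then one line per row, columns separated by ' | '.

After JOIN parts (3 rows):
depts.score | depts.id | depts.kind | parts.owner | parts.code | parts.score | parts.dept
9 | 2 | gray | alice | Z1 | 9 | fin
90 | 7 | gold | bob | Z1 | 90 | eng
90 | 7 | gold | dave | Z3 | 90 | fin
After GROUP BY (3 rows):
parts.owner | max_id
alice | 2
bob | 7
dave | 7
After ORDER BY (3 rows):
parts.owner | max_id
dave | 7
bob | 7
alice | 2

== RESULT ==
parts.owner | max_id
dave | 7
bob | 7
alice | 2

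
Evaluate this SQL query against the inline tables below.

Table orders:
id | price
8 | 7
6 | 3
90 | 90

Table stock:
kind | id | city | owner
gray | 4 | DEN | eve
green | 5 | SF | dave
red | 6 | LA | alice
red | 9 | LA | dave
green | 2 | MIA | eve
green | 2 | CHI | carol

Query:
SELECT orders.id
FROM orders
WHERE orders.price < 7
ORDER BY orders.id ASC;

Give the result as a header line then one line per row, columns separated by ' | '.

After WHERE (1 rows):
orders.id | orders.price
6 | 3
After SELECT (1 rows):
orders.id
6
After ORDER BY (1 rows):
orders.id
6

== RESULT ==
orders.id
6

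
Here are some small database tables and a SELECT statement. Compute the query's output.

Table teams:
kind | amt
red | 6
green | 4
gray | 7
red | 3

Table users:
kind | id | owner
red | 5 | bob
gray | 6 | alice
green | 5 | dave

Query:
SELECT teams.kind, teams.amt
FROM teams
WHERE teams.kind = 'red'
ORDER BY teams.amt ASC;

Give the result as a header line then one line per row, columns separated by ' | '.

== RESULT ==
teams.kind | teams.amt
red | 3
red | 6

Derivation:
After WHERE (2 rows):
teams.kind | teams.amt
red | 6
red | 3
After SELECT (2 rows):
teams.kind | teams.amt
red | 6
red | 3
After ORDER BY (2 rows):
teams.kind | teams.amt
red | 3
red | 6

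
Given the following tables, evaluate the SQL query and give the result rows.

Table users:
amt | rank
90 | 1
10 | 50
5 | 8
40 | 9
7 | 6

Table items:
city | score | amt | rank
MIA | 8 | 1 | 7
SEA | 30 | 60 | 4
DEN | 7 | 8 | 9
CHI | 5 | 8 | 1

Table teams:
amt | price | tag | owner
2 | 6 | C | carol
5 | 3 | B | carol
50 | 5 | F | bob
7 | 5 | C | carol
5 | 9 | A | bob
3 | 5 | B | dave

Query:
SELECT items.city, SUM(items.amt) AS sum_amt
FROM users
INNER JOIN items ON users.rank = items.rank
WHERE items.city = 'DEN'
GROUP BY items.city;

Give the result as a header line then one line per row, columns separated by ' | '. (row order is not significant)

After JOIN items (2 rows):
users.amt | users.rank | items.city | items.score | items.amt | items.rank
90 | 1 | CHI | 5 | 8 | 1
40 | 9 | DEN | 7 | 8 | 9
After WHERE (1 rows):
users.amt | users.rank | items.city | items.score | items.amt | items.rank
40 | 9 | DEN | 7 | 8 | 9
After GROUP BY (1 rows):
items.city | sum_amt
DEN | 8

== RESULT ==
items.city | sum_amt
DEN | 8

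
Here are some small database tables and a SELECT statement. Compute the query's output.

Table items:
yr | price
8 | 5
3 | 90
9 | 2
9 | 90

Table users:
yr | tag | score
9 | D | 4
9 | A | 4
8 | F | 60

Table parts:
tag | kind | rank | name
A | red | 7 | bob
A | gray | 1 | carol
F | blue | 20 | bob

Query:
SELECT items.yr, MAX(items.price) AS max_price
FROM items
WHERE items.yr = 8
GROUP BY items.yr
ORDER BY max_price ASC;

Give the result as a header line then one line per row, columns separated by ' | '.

After WHERE (1 rows):
items.yr | items.price
8 | 5
After GROUP BY (1 rows):
items.yr | max_price
8 | 5
After ORDER BY (1 rows):
items.yr | max_price
8 | 5

== RESULT ==
items.yr | max_price
8 | 5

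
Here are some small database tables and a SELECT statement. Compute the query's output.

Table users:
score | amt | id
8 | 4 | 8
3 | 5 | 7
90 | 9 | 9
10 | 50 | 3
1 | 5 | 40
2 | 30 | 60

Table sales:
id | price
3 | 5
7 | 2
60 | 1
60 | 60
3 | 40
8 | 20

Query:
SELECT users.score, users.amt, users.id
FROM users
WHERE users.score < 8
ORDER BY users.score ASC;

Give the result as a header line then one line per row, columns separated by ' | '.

== RESULT ==
users.score | users.amt | users.id
1 | 5 | 40
2 | 30 | 60
3 | 5 | 7

Derivation:
After WHERE (3 rows):
users.score | users.amt | users.id
3 | 5 | 7
1 | 5 | 40
2 | 30 | 60
After SELECT (3 rows):
users.score | users.amt | users.id
3 | 5 | 7
1 | 5 | 40
2 | 30 | 60
After ORDER BY (3 rows):
users.score | users.amt | users.id
1 | 5 | 40
2 | 30 | 60
3 | 5 | 7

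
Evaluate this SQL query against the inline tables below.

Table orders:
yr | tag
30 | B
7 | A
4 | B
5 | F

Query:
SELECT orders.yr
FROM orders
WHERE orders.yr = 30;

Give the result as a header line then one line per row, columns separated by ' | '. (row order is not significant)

== RESULT ==
orders.yr
30

Derivation:
After WHERE (1 rows):
orders.yr | orders.tag
30 | B
After SELECT (1 rows):
orders.yr
30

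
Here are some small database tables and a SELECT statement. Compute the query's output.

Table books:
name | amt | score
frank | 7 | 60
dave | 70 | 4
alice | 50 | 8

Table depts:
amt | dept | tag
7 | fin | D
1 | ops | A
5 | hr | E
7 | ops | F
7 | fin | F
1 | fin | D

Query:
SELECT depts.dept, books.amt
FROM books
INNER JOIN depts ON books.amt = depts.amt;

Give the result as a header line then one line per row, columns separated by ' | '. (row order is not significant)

== RESULT ==
depts.dept | books.amt
fin | 7
ops | 7
fin | 7

Derivation:
After JOIN depts (3 rows):
books.name | books.amt | books.score | depts.amt | depts.dept | depts.tag
frank | 7 | 60 | 7 | fin | D
frank | 7 | 60 | 7 | ops | F
frank | 7 | 60 | 7 | fin | F
After SELECT (3 rows):
depts.dept | books.amt
fin | 7
ops | 7
fin | 7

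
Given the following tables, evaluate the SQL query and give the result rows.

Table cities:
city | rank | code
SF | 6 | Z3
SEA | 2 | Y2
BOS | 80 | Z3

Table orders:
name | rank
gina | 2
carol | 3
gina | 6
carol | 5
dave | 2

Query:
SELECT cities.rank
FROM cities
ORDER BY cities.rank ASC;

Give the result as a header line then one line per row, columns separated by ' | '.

== RESULT ==
cities.rank
2
6
80

Derivation:
After SELECT (3 rows):
cities.rank
6
2
80
After ORDER BY (3 rows):
cities.rank
2
6
80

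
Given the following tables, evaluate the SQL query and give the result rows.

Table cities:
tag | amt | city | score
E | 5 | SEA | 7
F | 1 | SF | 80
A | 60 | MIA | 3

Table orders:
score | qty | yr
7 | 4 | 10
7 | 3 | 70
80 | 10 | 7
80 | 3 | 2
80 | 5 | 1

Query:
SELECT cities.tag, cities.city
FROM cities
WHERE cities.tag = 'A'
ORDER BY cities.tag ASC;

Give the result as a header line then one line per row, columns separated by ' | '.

== RESULT ==
cities.tag | cities.city
A | MIA

Derivation:
After WHERE (1 rows):
cities.tag | cities.amt | cities.city | cities.score
A | 60 | MIA | 3
After SELECT (1 rows):
cities.tag | cities.city
A | MIA
After ORDER BY (1 rows):
cities.tag | cities.city
A | MIA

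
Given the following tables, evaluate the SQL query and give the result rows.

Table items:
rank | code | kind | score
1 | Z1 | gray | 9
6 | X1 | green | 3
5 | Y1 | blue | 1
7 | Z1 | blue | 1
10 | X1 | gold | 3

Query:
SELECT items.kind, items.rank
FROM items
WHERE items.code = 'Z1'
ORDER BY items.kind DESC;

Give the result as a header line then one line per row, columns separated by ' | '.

== RESULT ==
items.kind | items.rank
gray | 1
blue | 7

Derivation:
After WHERE (2 rows):
items.rank | items.code | items.kind | items.score
1 | Z1 | gray | 9
7 | Z1 | blue | 1
After SELECT (2 rows):
items.kind | items.rank
gray | 1
blue | 7
After ORDER BY (2 rows):
items.kind | items.rank
gray | 1
blue | 7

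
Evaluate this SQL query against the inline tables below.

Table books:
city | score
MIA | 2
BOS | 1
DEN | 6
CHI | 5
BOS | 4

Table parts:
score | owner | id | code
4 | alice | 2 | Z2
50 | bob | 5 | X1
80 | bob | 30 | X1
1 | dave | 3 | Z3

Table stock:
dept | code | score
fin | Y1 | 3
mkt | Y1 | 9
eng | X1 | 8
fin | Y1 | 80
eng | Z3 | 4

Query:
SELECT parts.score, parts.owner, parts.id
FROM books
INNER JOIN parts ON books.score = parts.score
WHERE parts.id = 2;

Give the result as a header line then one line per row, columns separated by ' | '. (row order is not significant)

== RESULT ==
parts.score | parts.owner | parts.id
4 | alice | 2

Derivation:
After JOIN parts (2 rows):
books.city | books.score | parts.score | parts.owner | parts.id | parts.code
BOS | 1 | 1 | dave | 3 | Z3
BOS | 4 | 4 | alice | 2 | Z2
After WHERE (1 rows):
books.city | books.score | parts.score | parts.owner | parts.id | parts.code
BOS | 4 | 4 | alice | 2 | Z2
After SELECT (1 rows):
parts.score | parts.owner | parts.id
4 | alice | 2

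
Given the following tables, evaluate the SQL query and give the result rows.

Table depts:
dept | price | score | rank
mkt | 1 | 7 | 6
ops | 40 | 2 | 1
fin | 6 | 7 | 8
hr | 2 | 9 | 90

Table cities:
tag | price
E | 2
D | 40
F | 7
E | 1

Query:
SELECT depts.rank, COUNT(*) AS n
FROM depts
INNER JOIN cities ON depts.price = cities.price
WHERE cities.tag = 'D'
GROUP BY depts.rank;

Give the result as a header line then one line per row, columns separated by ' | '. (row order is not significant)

== RESULT ==
depts.rank | n
1 | 1

Derivation:
After JOIN cities (3 rows):
depts.dept | depts.price | depts.score | depts.rank | cities.tag | cities.price
mkt | 1 | 7 | 6 | E | 1
ops | 40 | 2 | 1 | D | 40
hr | 2 | 9 | 90 | E | 2
After WHERE (1 rows):
depts.dept | depts.price | depts.score | depts.rank | cities.tag | cities.price
ops | 40 | 2 | 1 | D | 40
After GROUP BY (1 rows):
depts.rank | n
1 | 1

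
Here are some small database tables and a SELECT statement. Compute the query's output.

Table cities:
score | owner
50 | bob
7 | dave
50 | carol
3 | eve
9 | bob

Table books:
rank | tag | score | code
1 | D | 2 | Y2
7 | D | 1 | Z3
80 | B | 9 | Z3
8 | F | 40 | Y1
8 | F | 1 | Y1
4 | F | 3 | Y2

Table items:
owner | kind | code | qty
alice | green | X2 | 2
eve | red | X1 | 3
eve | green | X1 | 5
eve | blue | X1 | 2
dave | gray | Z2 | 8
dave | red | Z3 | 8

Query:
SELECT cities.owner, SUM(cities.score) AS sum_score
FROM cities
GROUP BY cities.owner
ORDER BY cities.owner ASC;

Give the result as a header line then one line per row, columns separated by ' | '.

== RESULT ==
cities.owner | sum_score
bob | 59
carol | 50
dave | 7
eve | 3

Derivation:
After GROUP BY (4 rows):
cities.owner | sum_score
bob | 59
dave | 7
carol | 50
eve | 3
After ORDER BY (4 rows):
cities.owner | sum_score
bob | 59
carol | 50
dave | 7
eve | 3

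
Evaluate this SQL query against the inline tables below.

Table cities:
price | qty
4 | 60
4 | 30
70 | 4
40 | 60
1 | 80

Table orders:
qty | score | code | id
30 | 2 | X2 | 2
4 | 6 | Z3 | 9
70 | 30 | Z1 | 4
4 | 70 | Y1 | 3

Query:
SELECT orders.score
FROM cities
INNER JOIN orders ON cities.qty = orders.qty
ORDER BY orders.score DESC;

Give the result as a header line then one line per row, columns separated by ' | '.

== RESULT ==
orders.score
70
6
2

Derivation:
After JOIN orders (3 rows):
cities.price | cities.qty | orders.qty | orders.score | orders.code | orders.id
4 | 30 | 30 | 2 | X2 | 2
70 | 4 | 4 | 6 | Z3 | 9
70 | 4 | 4 | 70 | Y1 | 3
After SELECT (3 rows):
orders.score
2
6
70
After ORDER BY (3 rows):
orders.score
70
6
2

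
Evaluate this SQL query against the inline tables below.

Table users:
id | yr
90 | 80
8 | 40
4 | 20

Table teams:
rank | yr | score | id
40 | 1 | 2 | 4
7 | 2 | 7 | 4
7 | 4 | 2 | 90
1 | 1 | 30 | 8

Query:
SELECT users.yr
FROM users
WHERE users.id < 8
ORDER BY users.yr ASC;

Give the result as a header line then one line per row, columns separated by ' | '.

== RESULT ==
users.yr
20

Derivation:
After WHERE (1 rows):
users.id | users.yr
4 | 20
After SELECT (1 rows):
users.yr
20
After ORDER BY (1 rows):
users.yr
20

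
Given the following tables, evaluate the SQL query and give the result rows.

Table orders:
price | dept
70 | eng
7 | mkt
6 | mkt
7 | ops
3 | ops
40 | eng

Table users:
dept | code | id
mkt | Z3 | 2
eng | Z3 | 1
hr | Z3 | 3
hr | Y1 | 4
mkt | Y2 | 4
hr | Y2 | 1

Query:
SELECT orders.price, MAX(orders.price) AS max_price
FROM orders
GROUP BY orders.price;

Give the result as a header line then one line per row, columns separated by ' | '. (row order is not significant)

== RESULT ==
orders.price | max_price
70 | 70
7 | 7
6 | 6
3 | 3
40 | 40

Derivation:
After GROUP BY (5 rows):
orders.price | max_price
70 | 70
7 | 7
6 | 6
3 | 3
40 | 40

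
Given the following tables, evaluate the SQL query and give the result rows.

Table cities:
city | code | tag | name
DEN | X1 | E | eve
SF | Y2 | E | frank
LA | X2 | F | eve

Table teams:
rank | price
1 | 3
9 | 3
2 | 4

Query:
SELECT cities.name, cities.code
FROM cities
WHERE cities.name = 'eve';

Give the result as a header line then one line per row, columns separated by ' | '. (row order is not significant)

After WHERE (2 rows):
cities.city | cities.code | cities.tag | cities.name
DEN | X1 | E | eve
LA | X2 | F | eve
After SELECT (2 rows):
cities.name | cities.code
eve | X1
eve | X2

== RESULT ==
cities.name | cities.code
eve | X1
eve | X2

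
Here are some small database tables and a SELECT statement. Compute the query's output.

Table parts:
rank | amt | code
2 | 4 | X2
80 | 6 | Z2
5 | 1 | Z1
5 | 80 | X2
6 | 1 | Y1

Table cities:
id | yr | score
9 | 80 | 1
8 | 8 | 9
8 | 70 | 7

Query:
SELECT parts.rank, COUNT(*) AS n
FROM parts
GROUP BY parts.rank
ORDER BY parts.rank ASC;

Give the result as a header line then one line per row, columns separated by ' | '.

== RESULT ==
parts.rank | n
2 | 1
5 | 2
6 | 1
80 | 1

Derivation:
After GROUP BY (4 rows):
parts.rank | n
2 | 1
80 | 1
5 | 2
6 | 1
After ORDER BY (4 rows):
parts.rank | n
2 | 1
5 | 2
6 | 1
80 | 1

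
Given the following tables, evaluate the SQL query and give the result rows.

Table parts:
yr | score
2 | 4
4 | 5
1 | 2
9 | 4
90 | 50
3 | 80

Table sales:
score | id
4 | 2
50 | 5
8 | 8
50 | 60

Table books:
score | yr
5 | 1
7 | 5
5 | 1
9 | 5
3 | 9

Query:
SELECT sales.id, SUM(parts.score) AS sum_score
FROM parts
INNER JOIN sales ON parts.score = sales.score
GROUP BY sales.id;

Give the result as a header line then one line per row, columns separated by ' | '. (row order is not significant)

== RESULT ==
sales.id | sum_score
2 | 8
5 | 50
60 | 50

Derivation:
After JOIN sales (4 rows):
parts.yr | parts.score | sales.score | sales.id
2 | 4 | 4 | 2
9 | 4 | 4 | 2
90 | 50 | 50 | 5
90 | 50 | 50 | 60
After GROUP BY (3 rows):
sales.id | sum_score
2 | 8
5 | 50
60 | 50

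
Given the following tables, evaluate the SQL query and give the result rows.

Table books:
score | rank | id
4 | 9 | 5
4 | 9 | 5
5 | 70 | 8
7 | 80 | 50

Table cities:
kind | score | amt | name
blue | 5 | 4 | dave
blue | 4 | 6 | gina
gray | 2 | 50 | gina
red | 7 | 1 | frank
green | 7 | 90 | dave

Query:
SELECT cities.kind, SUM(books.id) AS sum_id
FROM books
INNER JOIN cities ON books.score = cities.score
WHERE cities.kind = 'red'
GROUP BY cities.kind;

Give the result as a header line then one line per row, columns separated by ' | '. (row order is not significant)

After JOIN cities (5 rows):
books.score | books.rank | books.id | cities.kind | cities.score | cities.amt | cities.name
4 | 9 | 5 | blue | 4 | 6 | gina
4 | 9 | 5 | blue | 4 | 6 | gina
5 | 70 | 8 | blue | 5 | 4 | dave
7 | 80 | 50 | red | 7 | 1 | frank
7 | 80 | 50 | green | 7 | 90 | dave
After WHERE (1 rows):
books.score | books.rank | books.id | cities.kind | cities.score | cities.amt | cities.name
7 | 80 | 50 | red | 7 | 1 | frank
After GROUP BY (1 rows):
cities.kind | sum_id
red | 50

== RESULT ==
cities.kind | sum_id
red | 50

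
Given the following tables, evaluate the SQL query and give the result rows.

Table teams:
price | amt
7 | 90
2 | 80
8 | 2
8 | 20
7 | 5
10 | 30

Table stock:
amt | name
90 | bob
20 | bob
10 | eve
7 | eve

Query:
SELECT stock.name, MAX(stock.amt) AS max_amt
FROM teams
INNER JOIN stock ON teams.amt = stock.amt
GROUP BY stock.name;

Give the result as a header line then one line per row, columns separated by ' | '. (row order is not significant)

After JOIN stock (2 rows):
teams.price | teams.amt | stock.amt | stock.name
7 | 90 | 90 | bob
8 | 20 | 20 | bob
After GROUP BY (1 rows):
stock.name | max_amt
bob | 90

== RESULT ==
stock.name | max_amt
bob | 90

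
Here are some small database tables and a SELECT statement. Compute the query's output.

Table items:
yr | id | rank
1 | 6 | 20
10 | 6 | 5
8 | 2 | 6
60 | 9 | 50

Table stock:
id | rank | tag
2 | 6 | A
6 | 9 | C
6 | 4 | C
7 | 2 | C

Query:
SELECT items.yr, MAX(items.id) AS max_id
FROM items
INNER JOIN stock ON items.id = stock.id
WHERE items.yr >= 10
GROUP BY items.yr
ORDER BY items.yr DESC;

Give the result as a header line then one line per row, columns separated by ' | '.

After JOIN stock (5 rows):
items.yr | items.id | items.rank | stock.id | stock.rank | stock.tag
1 | 6 | 20 | 6 | 9 | C
1 | 6 | 20 | 6 | 4 | C
10 | 6 | 5 | 6 | 9 | C
10 | 6 | 5 | 6 | 4 | C
8 | 2 | 6 | 2 | 6 | A
After WHERE (2 rows):
items.yr | items.id | items.rank | stock.id | stock.rank | stock.tag
10 | 6 | 5 | 6 | 9 | C
10 | 6 | 5 | 6 | 4 | C
After GROUP BY (1 rows):
items.yr | max_id
10 | 6
After ORDER BY (1 rows):
items.yr | max_id
10 | 6

== RESULT ==
items.yr | max_id
10 | 6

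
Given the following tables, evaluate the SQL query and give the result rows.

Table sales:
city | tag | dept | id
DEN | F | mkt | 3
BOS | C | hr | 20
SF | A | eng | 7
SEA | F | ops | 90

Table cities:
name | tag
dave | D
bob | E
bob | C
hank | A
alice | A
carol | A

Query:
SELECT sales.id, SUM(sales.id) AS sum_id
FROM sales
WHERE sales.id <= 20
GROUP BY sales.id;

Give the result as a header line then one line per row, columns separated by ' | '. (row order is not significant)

After WHERE (3 rows):
sales.city | sales.tag | sales.dept | sales.id
DEN | F | mkt | 3
BOS | C | hr | 20
SF | A | eng | 7
After GROUP BY (3 rows):
sales.id | sum_id
3 | 3
20 | 20
7 | 7

== RESULT ==
sales.id | sum_id
3 | 3
20 | 20
7 | 7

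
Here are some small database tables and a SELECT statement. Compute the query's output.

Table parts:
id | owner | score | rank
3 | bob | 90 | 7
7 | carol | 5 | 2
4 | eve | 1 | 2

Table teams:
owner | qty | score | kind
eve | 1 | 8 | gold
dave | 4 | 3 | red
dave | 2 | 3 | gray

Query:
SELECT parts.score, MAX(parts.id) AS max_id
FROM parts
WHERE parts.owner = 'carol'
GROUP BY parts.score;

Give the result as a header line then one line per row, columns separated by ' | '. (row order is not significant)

After WHERE (1 rows):
parts.id | parts.owner | parts.score | parts.rank
7 | carol | 5 | 2
After GROUP BY (1 rows):
parts.score | max_id
5 | 7

== RESULT ==
parts.score | max_id
5 | 7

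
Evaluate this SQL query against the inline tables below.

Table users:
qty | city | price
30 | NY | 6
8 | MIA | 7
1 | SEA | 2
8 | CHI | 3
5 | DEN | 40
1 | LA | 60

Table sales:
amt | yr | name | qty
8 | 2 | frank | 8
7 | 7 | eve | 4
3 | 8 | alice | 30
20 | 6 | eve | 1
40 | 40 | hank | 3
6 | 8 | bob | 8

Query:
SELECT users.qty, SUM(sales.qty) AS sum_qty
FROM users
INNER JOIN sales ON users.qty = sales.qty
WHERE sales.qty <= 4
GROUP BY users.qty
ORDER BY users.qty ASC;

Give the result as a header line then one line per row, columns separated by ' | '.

== RESULT ==
users.qty | sum_qty
1 | 2

Derivation:
After JOIN sales (7 rows):
users.qty | users.city | users.price | sales.amt | sales.yr | sales.name | sales.qty
30 | NY | 6 | 3 | 8 | alice | 30
8 | MIA | 7 | 8 | 2 | frank | 8
8 | MIA | 7 | 6 | 8 | bob | 8
1 | SEA | 2 | 20 | 6 | eve | 1
8 | CHI | 3 | 8 | 2 | frank | 8
8 | CHI | 3 | 6 | 8 | bob | 8
1 | LA | 60 | 20 | 6 | eve | 1
After WHERE (2 rows):
users.qty | users.city | users.price | sales.amt | sales.yr | sales.name | sales.qty
1 | SEA | 2 | 20 | 6 | eve | 1
1 | LA | 60 | 20 | 6 | eve | 1
After GROUP BY (1 rows):
users.qty | sum_qty
1 | 2
After ORDER BY (1 rows):
users.qty | sum_qty
1 | 2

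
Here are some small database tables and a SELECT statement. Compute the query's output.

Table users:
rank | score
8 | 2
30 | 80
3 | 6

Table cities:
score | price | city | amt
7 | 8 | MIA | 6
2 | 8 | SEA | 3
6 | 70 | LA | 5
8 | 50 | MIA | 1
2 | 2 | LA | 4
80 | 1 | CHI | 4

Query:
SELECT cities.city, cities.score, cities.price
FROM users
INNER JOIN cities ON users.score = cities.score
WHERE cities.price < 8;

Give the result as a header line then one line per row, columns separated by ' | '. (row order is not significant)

After JOIN cities (4 rows):
users.rank | users.score | cities.score | cities.price | cities.city | cities.amt
8 | 2 | 2 | 8 | SEA | 3
8 | 2 | 2 | 2 | LA | 4
30 | 80 | 80 | 1 | CHI | 4
3 | 6 | 6 | 70 | LA | 5
After WHERE (2 rows):
users.rank | users.score | cities.score | cities.price | cities.city | cities.amt
8 | 2 | 2 | 2 | LA | 4
30 | 80 | 80 | 1 | CHI | 4
After SELECT (2 rows):
cities.city | cities.score | cities.price
LA | 2 | 2
CHI | 80 | 1

== RESULT ==
cities.city | cities.score | cities.price
LA | 2 | 2
CHI | 80 | 1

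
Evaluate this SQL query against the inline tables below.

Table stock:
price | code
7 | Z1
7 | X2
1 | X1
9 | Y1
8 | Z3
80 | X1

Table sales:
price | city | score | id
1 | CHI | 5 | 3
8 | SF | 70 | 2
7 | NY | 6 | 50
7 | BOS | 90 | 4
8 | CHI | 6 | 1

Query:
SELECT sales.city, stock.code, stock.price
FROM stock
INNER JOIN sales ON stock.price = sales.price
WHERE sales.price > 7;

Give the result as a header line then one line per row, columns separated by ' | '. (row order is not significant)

== RESULT ==
sales.city | stock.code | stock.price
SF | Z3 | 8
CHI | Z3 | 8

Derivation:
After JOIN sales (7 rows):
stock.price | stock.code | sales.price | sales.city | sales.score | sales.id
7 | Z1 | 7 | NY | 6 | 50
7 | Z1 | 7 | BOS | 90 | 4
7 | X2 | 7 | NY | 6 | 50
7 | X2 | 7 | BOS | 90 | 4
1 | X1 | 1 | CHI | 5 | 3
8 | Z3 | 8 | SF | 70 | 2
8 | Z3 | 8 | CHI | 6 | 1
After WHERE (2 rows):
stock.price | stock.code | sales.price | sales.city | sales.score | sales.id
8 | Z3 | 8 | SF | 70 | 2
8 | Z3 | 8 | CHI | 6 | 1
After SELECT (2 rows):
sales.city | stock.code | stock.price
SF | Z3 | 8
CHI | Z3 | 8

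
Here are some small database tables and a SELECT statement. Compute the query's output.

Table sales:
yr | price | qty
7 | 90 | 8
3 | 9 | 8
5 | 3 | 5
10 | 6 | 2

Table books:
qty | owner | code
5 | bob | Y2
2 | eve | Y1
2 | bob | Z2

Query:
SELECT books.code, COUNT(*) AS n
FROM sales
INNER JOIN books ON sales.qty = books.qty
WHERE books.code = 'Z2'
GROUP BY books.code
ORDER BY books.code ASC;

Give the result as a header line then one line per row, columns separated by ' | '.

== RESULT ==
books.code | n
Z2 | 1

Derivation:
After JOIN books (3 rows):
sales.yr | sales.price | sales.qty | books.qty | books.owner | books.code
5 | 3 | 5 | 5 | bob | Y2
10 | 6 | 2 | 2 | eve | Y1
10 | 6 | 2 | 2 | bob | Z2
After WHERE (1 rows):
sales.yr | sales.price | sales.qty | books.qty | books.owner | books.code
10 | 6 | 2 | 2 | bob | Z2
After GROUP BY (1 rows):
books.code | n
Z2 | 1
After ORDER BY (1 rows):
books.code | n
Z2 | 1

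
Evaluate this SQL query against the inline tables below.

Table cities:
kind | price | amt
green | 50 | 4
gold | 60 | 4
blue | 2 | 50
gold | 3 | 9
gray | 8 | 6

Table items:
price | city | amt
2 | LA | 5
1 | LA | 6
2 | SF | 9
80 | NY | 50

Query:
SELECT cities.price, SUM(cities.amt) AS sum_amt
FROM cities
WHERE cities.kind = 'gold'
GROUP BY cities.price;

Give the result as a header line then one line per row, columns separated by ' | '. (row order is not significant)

== RESULT ==
cities.price | sum_amt
60 | 4
3 | 9

Derivation:
After WHERE (2 rows):
cities.kind | cities.price | cities.amt
gold | 60 | 4
gold | 3 | 9
After GROUP BY (2 rows):
cities.price | sum_amt
60 | 4
3 | 9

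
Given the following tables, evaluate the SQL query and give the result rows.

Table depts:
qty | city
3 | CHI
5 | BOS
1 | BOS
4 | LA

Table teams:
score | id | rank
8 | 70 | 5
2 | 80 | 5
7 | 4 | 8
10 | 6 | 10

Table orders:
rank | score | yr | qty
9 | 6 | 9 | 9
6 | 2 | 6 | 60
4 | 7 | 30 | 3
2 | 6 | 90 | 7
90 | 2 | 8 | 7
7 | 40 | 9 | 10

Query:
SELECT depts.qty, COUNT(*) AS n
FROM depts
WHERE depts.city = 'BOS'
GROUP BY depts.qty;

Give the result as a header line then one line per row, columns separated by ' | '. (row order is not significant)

== RESULT ==
depts.qty | n
5 | 1
1 | 1

Derivation:
After WHERE (2 rows):
depts.qty | depts.city
5 | BOS
1 | BOS
After GROUP BY (2 rows):
depts.qty | n
5 | 1
1 | 1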